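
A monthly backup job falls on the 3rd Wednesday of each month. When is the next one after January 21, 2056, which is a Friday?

February 16, 2056

January 2056 starts on a Saturday; its first Wednesday is the 5th, so the 3rd Wednesday is the 19th — January 19, 2056.
That is not after January 21, 2056, so look at February 2056.
February 2056 starts on a Tuesday; its first Wednesday is the 2nd, so the 3rd Wednesday is the 16th — February 16, 2056.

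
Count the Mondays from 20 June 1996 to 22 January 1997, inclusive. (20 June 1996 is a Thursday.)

31

20 June 1996 is a Thursday; the first Monday on or after it is 24 June 1996 (4 days later).
From 24 June 1996 to 22 January 1997: 6 + 31 + 31 + 30 + 31 + 30 + 31 + 22 = 212 days (rest of June, July, August, September, October, November, December, January).
212 ÷ 7 = 30 full weeks with remainder 2, so 30 more Mondays after the first → 31.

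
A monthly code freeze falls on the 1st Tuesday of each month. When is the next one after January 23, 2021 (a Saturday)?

February 2, 2021

January 2021 starts on a Friday, so its 1st Tuesday is January 5, 2021 (4 days in).
That is not after January 23, 2021, so look at February 2021.
February 2021 starts on a Monday, so its 1st Tuesday is February 2, 2021 (1 day in).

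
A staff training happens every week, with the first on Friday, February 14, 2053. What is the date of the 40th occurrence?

November 14, 2053

The 40th occurrence is 39 intervals after the first: 39 × 7 = 273 days after February 14, 2053.
February has 28 days — 14 days to the end of February leaves 259.
March has 31 days (228 left).
April has 30 days (198 left).
May has 31 days (167 left).
June has 30 days (137 left).
July has 31 days (106 left).
August has 31 days (75 left).
September has 30 days (45 left).
October has 31 days (14 left).
14 days into November → November 14, 2053.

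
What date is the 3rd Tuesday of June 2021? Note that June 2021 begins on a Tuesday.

2021-06-15

June 2021 begins on a Tuesday, so the first Tuesday is June 1.
The 3rd Tuesday is 2 weeks later: 1 + 14 = 15.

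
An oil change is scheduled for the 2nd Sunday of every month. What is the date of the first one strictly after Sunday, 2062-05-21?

2062-06-11

May 2062 starts on a Monday; its first Sunday is the 7th, so the 2nd Sunday is the 14th — 2062-05-14.
That is not after 2062-05-21, so look at June 2062.
June 2062 starts on a Thursday; its first Sunday is the 4th, so the 2nd Sunday is the 11th — 2062-06-11.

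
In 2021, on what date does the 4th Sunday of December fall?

December 26, 2021

December 2021 begins on a Wednesday, so the first Sunday is December 5 (4 days later).
The 4th Sunday is 3 weeks later: 5 + 21 = 26.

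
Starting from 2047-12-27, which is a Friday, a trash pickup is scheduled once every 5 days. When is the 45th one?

2048-08-03

The 45th occurrence is 44 intervals after the first: 44 × 5 = 220 days after 2047-12-27.
December has 31 days — 4 days to the end of December leaves 216.
January has 31 days (185 left).
February has 29 days (156 left).
March has 31 days (125 left).
April has 30 days (95 left).
May has 31 days (64 left).
June has 30 days (34 left).
July has 31 days (3 left).
3 days into August → 2048-08-03.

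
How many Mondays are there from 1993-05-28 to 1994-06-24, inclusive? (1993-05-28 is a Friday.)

1993-05-28 is a Friday; the first Monday on or after it is 1993-05-31 (3 days later).
From 1993-05-31 to 1994-06-24: 214 + 175 = 389 days (rest of 1993, to 1994-06-24 in 1994).
389 ÷ 7 = 55 full weeks with remainder 4, so 55 more Mondays after the first → 56.

56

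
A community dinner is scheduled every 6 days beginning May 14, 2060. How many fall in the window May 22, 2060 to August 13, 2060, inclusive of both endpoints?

14

Occurrences land 6·i days after May 14, 2060 for i = 0, 1, 2, …
May 22, 2060 is 8 days after the start; 8 ÷ 6 = 1 remainder 2; since the remainder is 2, round up to i = 2. First occurrence in the window: #3 on May 26, 2060 (2×6 = 12 days in).
August 13, 2060 is 91 days after the start; 91 ÷ 6 = 15 remainder 1. Last occurrence in the window: #16 on August 12, 2060.
Occurrences #3 through #16: 14 in total.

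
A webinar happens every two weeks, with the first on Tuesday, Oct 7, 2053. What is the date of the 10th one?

Feb 10, 2054

The 10th occurrence is 9 intervals after the first: 9 × 14 = 126 days after Oct 7, 2053.
Oct has 31 days — 24 days to the end of Oct leaves 102.
Nov has 30 days (72 left).
Dec has 31 days (41 left).
Jan has 31 days (10 left).
10 days into Feb → Feb 10, 2054.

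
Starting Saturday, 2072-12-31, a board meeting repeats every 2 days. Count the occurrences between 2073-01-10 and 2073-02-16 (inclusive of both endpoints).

Occurrences land 2·i days after 2072-12-31 for i = 0, 1, 2, …
2073-01-10 is 10 days after the start; 10 ÷ 2 = 5 remainder 0. First occurrence in the window: #6 on 2073-01-10 (5×2 = 10 days in).
2073-02-16 is 47 days after the start; 47 ÷ 2 = 23 remainder 1. Last occurrence in the window: #24 on 2073-02-15.
Occurrences #6 through #24: 19 in total.

19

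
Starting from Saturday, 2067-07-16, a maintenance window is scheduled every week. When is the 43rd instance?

2068-05-05

The 43rd occurrence is 42 intervals after the first: 42 × 7 = 294 days after 2067-07-16.
July has 31 days — 15 days to the end of July leaves 279.
August has 31 days (248 left).
September has 30 days (218 left).
October has 31 days (187 left).
November has 30 days (157 left).
December has 31 days (126 left).
January has 31 days (95 left).
February has 29 days (66 left).
March has 31 days (35 left).
April has 30 days (5 left).
5 days into May → 2068-05-05.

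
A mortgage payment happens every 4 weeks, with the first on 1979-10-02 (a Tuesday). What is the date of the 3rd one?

The 3rd occurrence is 2 intervals after the first: 2 × 28 = 56 days after 1979-10-02.
October has 31 days — 29 days to the end of October leaves 27.
27 days into November → 1979-11-27.

1979-11-27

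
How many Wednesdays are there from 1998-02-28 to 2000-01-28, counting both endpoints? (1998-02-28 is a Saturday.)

1998-02-28 is a Saturday; the first Wednesday on or after it is 1998-03-04 (4 days later).
From 1998-03-04 to 2000-01-28: 302 + 365 + 28 = 695 days (rest of 1998, 1999, to 2000-01-28 in 2000).
695 ÷ 7 = 99 full weeks with remainder 2, so 99 more Wednesdays after the first → 100.

100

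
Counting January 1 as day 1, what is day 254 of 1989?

September 11, 1989

January has 31 days (254 − 31 = 223 remain).
February has 28 days (223 − 28 = 195 remain).
March has 31 days (195 − 31 = 164 remain).
April has 30 days (164 − 30 = 134 remain).
May has 31 days (134 − 31 = 103 remain).
June has 30 days (103 − 30 = 73 remain).
July has 31 days (73 − 31 = 42 remain).
August has 31 days (42 − 31 = 11 remain).
11 into September → September 11.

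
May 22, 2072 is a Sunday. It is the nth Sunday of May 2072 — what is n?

Day 22 falls in week ⌈22/7⌉ of the month.
Days 1–7 hold the 1st Sunday, 8–14 the 2nd, 15–21 the 3rd, 22–28 the 4th, 29–31 the 5th.
22 is in the range for the 4th.

4th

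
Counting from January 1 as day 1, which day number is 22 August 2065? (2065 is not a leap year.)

Days in months before August: 31 + 28 + 31 + 30 + 31 + 30 + 31 = 212.
Plus 22 days into August → day 234.

234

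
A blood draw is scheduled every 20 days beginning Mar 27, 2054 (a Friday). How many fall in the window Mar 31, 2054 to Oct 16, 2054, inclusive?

Occurrences land 20·i days after Mar 27, 2054 for i = 0, 1, 2, …
Mar 31, 2054 is 4 days after the start; 4 ÷ 20 = 0 remainder 4; since the remainder is 4, round up to i = 1. First occurrence in the window: #2 on Apr 16, 2054 (1×20 = 20 days in).
Oct 16, 2054 is 203 days after the start; 203 ÷ 20 = 10 remainder 3. Last occurrence in the window: #11 on Oct 13, 2054.
Occurrences #2 through #11: 10 in total.

10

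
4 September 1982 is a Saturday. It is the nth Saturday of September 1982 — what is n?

1st

Day 4 falls in week ⌈4/7⌉ of the month.
Days 1–7 hold the 1st Saturday, 8–14 the 2nd, 15–21 the 3rd, 22–28 the 4th, 29–31 the 5th.
4 is in the range for the 1st.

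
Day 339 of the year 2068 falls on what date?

4 December 2068

January has 31 days (339 − 31 = 308 remain).
February has 29 days (308 − 29 = 279 remain).
March has 31 days (279 − 31 = 248 remain).
April has 30 days (248 − 30 = 218 remain).
May has 31 days (218 − 31 = 187 remain).
June has 30 days (187 − 30 = 157 remain).
July has 31 days (157 − 31 = 126 remain).
August has 31 days (126 − 31 = 95 remain).
September has 30 days (95 − 30 = 65 remain).
October has 31 days (65 − 31 = 34 remain).
November has 30 days (34 − 30 = 4 remain).
4 into December → December 4.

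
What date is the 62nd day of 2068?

2 March 2068

January has 31 days (62 − 31 = 31 remain).
February has 29 days (31 − 29 = 2 remain).
2 into March → March 2.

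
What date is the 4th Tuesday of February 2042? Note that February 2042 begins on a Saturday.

25 February 2042

February 2042 begins on a Saturday, so the first Tuesday is February 4 (3 days later).
The 4th Tuesday is 3 weeks later: 4 + 21 = 25.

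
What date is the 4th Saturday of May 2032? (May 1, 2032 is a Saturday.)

May 2032 begins on a Saturday, so the first Saturday is May 1.
The 4th Saturday is 3 weeks later: 1 + 21 = 22.

May 22, 2032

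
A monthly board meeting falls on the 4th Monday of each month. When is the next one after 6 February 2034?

27 February 2034

February 2034 starts on a Wednesday; its first Monday is the 6th, so the 4th Monday is the 27th — 27 February 2034.
27 February 2034 is after 6 February 2034, so that is the next one.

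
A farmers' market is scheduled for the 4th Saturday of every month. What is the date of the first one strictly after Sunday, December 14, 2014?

December 27, 2014

December 2014 starts on a Monday; its first Saturday is the 6th, so the 4th Saturday is the 27th — December 27, 2014.
December 27, 2014 is after December 14, 2014, so that is the next one.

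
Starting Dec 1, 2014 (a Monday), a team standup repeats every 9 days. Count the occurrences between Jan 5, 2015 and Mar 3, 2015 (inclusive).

7

Occurrences land 9·i days after Dec 1, 2014 for i = 0, 1, 2, …
Jan 5, 2015 is 35 days after the start; 35 ÷ 9 = 3 remainder 8; since the remainder is 8, round up to i = 4. First occurrence in the window: #5 on Jan 6, 2015 (4×9 = 36 days in).
Mar 3, 2015 is 92 days after the start; 92 ÷ 9 = 10 remainder 2. Last occurrence in the window: #11 on Mar 1, 2015.
Occurrences #5 through #11: 7 in total.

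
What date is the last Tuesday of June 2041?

25 June 2041

June 2041 begins on a Saturday, so the first Tuesday is June 4 (3 days later).
June 2041 has 30 days. Adding weeks: 4, 11, 18, 25 — the last one ≤ 30 is the 25th.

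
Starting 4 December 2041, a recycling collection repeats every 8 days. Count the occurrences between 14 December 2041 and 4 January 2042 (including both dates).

2

Occurrences land 8·i days after 4 December 2041 for i = 0, 1, 2, …
14 December 2041 is 10 days after the start; 10 ÷ 8 = 1 remainder 2; since the remainder is 2, round up to i = 2. First occurrence in the window: #3 on 20 December 2041 (2×8 = 16 days in).
4 January 2042 is 31 days after the start; 31 ÷ 8 = 3 remainder 7. Last occurrence in the window: #4 on 28 December 2041.
Occurrences #3 through #4: 2 in total.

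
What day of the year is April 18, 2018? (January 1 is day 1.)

Days in months before April: 31 + 28 + 31 = 90.
Plus 18 days into April → day 108.

108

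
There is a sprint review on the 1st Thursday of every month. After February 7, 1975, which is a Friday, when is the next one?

March 6, 1975

February 1975 starts on a Saturday, so its 1st Thursday is February 6, 1975 (5 days in).
That is not after February 7, 1975, so look at March 1975.
March 1975 starts on a Saturday, so its 1st Thursday is March 6, 1975 (5 days in).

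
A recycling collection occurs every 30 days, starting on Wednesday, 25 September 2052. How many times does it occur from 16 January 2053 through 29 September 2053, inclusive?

9

Occurrences land 30·i days after 25 September 2052 for i = 0, 1, 2, …
16 January 2053 is 113 days after the start; 113 ÷ 30 = 3 remainder 23; since the remainder is 23, round up to i = 4. First occurrence in the window: #5 on 23 January 2053 (4×30 = 120 days in).
29 September 2053 is 369 days after the start; 369 ÷ 30 = 12 remainder 9. Last occurrence in the window: #13 on 20 September 2053.
Occurrences #5 through #13: 9 in total.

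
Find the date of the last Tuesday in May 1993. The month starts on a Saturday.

1993-05-25

May 1993 begins on a Saturday, so the first Tuesday is May 4 (3 days later).
May 1993 has 31 days. Adding weeks: 4, 11, 18, 25 — the last one ≤ 31 is the 25th.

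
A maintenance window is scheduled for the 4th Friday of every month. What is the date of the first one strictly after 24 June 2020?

June 2020 starts on a Monday; its first Friday is the 5th, so the 4th Friday is the 26th — 26 June 2020.
26 June 2020 is after 24 June 2020, so that is the next one.

26 June 2020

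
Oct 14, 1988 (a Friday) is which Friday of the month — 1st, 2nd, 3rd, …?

2nd

Day 14 falls in week ⌈14/7⌉ of the month.
Days 1–7 hold the 1st Friday, 8–14 the 2nd, 15–21 the 3rd, 22–28 the 4th, 29–31 the 5th.
14 is in the range for the 2nd.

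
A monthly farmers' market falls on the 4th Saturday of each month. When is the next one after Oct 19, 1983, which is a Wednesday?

Oct 1983 starts on a Saturday; its first Saturday is the 1st, so the 4th Saturday is the 22nd — Oct 22, 1983.
Oct 22, 1983 is after Oct 19, 1983, so that is the next one.

Oct 22, 1983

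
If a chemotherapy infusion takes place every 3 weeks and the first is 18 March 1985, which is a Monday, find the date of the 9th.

The 9th occurrence is 8 intervals after the first: 8 × 21 = 168 days after 18 March 1985.
March has 31 days — 13 days to the end of March leaves 155.
April has 30 days (125 left).
May has 31 days (94 left).
June has 30 days (64 left).
July has 31 days (33 left).
August has 31 days (2 left).
2 days into September → 2 September 1985.

2 September 1985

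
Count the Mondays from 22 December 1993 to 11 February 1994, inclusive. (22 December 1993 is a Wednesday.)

22 December 1993 is a Wednesday; the first Monday on or after it is 27 December 1993 (5 days later).
From 27 December 1993 to 11 February 1994: 4 + 31 + 11 = 46 days (rest of December, January, February).
46 ÷ 7 = 6 full weeks with remainder 4, so 6 more Mondays after the first → 7.

7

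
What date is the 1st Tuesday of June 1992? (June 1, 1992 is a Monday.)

1992-06-02

June 1992 begins on a Monday, so the first Tuesday is June 2 (1 day later).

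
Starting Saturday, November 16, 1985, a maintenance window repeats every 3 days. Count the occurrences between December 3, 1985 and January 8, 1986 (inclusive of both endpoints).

12

Occurrences land 3·i days after November 16, 1985 for i = 0, 1, 2, …
December 3, 1985 is 17 days after the start; 17 ÷ 3 = 5 remainder 2; since the remainder is 2, round up to i = 6. First occurrence in the window: #7 on December 4, 1985 (6×3 = 18 days in).
January 8, 1986 is 53 days after the start; 53 ÷ 3 = 17 remainder 2. Last occurrence in the window: #18 on January 6, 1986.
Occurrences #7 through #18: 12 in total.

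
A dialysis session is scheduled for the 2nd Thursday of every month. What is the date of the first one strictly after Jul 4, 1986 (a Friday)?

Jul 10, 1986

Jul 1986 starts on a Tuesday; its first Thursday is the 3rd, so the 2nd Thursday is the 10th — Jul 10, 1986.
Jul 10, 1986 is after Jul 4, 1986, so that is the next one.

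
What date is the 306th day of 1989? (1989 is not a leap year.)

January has 31 days (306 − 31 = 275 remain).
February has 28 days (275 − 28 = 247 remain).
March has 31 days (247 − 31 = 216 remain).
April has 30 days (216 − 30 = 186 remain).
May has 31 days (186 − 31 = 155 remain).
June has 30 days (155 − 30 = 125 remain).
July has 31 days (125 − 31 = 94 remain).
August has 31 days (94 − 31 = 63 remain).
September has 30 days (63 − 30 = 33 remain).
October has 31 days (33 − 31 = 2 remain).
2 into November → November 2.

1989-11-02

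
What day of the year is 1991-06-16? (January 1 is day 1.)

167

Days in months before June: 31 + 28 + 31 + 30 + 31 = 151.
Plus 16 days into June → day 167.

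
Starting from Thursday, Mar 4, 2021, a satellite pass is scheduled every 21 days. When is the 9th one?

Aug 19, 2021

The 9th occurrence is 8 intervals after the first: 8 × 21 = 168 days after Mar 4, 2021.
Mar has 31 days — 27 days to the end of Mar leaves 141.
Apr has 30 days (111 left).
May has 31 days (80 left).
Jun has 30 days (50 left).
Jul has 31 days (19 left).
19 days into Aug → Aug 19, 2021.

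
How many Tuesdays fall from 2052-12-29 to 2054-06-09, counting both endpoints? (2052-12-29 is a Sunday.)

76

2052-12-29 is a Sunday; the first Tuesday on or after it is 2052-12-31 (2 days later).
From 2052-12-31 to 2054-06-09: 0 + 365 + 160 = 525 days (rest of 2052, 2053, to 2054-06-09 in 2054).
525 ÷ 7 = 75 full weeks with remainder 0, so 75 more Tuesdays after the first → 76.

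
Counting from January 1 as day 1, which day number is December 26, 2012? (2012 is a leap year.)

361

Days in months before December: 31 + 29 + 31 + 30 + 31 + 30 + 31 + 31 + 30 + 31 + 30 = 335.
Plus 26 days into December → day 361.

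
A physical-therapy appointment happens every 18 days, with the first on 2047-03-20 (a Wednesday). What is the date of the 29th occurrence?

2048-08-05

The 29th occurrence is 28 intervals after the first: 28 × 18 = 504 days after 2047-03-20.
March has 31 days — 11 days to the end of March leaves 493.
From end of March to end of 2047 is 275 days (218 left).
January has 31 days (187 left).
February has 29 days (158 left).
March has 31 days (127 left).
April has 30 days (97 left).
May has 31 days (66 left).
June has 30 days (36 left).
July has 31 days (5 left).
5 days into August → 2048-08-05.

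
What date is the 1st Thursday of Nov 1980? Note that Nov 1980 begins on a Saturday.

Nov 1980 begins on a Saturday, so the first Thursday is Nov 6 (5 days later).

Nov 6, 1980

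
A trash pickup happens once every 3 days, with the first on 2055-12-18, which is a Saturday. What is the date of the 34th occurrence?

2056-03-26

The 34th occurrence is 33 intervals after the first: 33 × 3 = 99 days after 2055-12-18.
December has 31 days — 13 days to the end of December leaves 86.
January has 31 days (55 left).
February has 29 days (26 left).
26 days into March → 2056-03-26.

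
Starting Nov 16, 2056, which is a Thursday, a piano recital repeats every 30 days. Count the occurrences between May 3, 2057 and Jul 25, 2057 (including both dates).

Occurrences land 30·i days after Nov 16, 2056 for i = 0, 1, 2, …
May 3, 2057 is 168 days after the start; 168 ÷ 30 = 5 remainder 18; since the remainder is 18, round up to i = 6. First occurrence in the window: #7 on May 15, 2057 (6×30 = 180 days in).
Jul 25, 2057 is 251 days after the start; 251 ÷ 30 = 8 remainder 11. Last occurrence in the window: #9 on Jul 14, 2057.
Occurrences #7 through #9: 3 in total.

3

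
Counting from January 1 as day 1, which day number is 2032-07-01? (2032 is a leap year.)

183

Days in months before July: 31 + 29 + 31 + 30 + 31 + 30 = 182.
Plus 1 day into July → day 183.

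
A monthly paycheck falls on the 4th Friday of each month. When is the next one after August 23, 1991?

August 1991 starts on a Thursday; its first Friday is the 2nd, so the 4th Friday is the 23rd — August 23, 1991.
That is not after August 23, 1991, so look at September 1991.
September 1991 starts on a Sunday; its first Friday is the 6th, so the 4th Friday is the 27th — September 27, 1991.

September 27, 1991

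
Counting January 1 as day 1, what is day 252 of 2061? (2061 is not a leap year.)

Jan has 31 days (252 − 31 = 221 remain).
Feb has 28 days (221 − 28 = 193 remain).
Mar has 31 days (193 − 31 = 162 remain).
Apr has 30 days (162 − 30 = 132 remain).
May has 31 days (132 − 31 = 101 remain).
Jun has 30 days (101 − 30 = 71 remain).
Jul has 31 days (71 − 31 = 40 remain).
Aug has 31 days (40 − 31 = 9 remain).
9 into Sep → Sep 9.

Sep 9, 2061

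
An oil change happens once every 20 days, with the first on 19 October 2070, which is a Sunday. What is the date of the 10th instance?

17 April 2071

The 10th occurrence is 9 intervals after the first: 9 × 20 = 180 days after 19 October 2070.
October has 31 days — 12 days to the end of October leaves 168.
November has 30 days (138 left).
December has 31 days (107 left).
January has 31 days (76 left).
February has 28 days (48 left).
March has 31 days (17 left).
17 days into April → 17 April 2071.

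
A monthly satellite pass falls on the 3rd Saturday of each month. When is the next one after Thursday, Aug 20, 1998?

Aug 1998 starts on a Saturday; its first Saturday is the 1st, so the 3rd Saturday is the 15th — Aug 15, 1998.
That is not after Aug 20, 1998, so look at Sep 1998.
Sep 1998 starts on a Tuesday; its first Saturday is the 5th, so the 3rd Saturday is the 19th — Sep 19, 1998.

Sep 19, 1998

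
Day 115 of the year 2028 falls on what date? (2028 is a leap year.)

24 April 2028

January has 31 days (115 − 31 = 84 remain).
February has 29 days (84 − 29 = 55 remain).
March has 31 days (55 − 31 = 24 remain).
24 into April → April 24.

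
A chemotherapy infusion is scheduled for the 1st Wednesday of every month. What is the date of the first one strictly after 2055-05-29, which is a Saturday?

2055-06-02

May 2055 starts on a Saturday, so its 1st Wednesday is 2055-05-05 (4 days in).
That is not after 2055-05-29, so look at June 2055.
June 2055 starts on a Tuesday, so its 1st Wednesday is 2055-06-02 (1 day in).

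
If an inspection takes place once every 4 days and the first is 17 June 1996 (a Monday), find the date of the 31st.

The 31st occurrence is 30 intervals after the first: 30 × 4 = 120 days after 17 June 1996.
June has 30 days — 13 days to the end of June leaves 107.
July has 31 days (76 left).
August has 31 days (45 left).
September has 30 days (15 left).
15 days into October → 15 October 1996.

15 October 1996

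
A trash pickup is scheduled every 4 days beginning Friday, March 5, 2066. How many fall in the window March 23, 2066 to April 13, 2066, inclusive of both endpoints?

Occurrences land 4·i days after March 5, 2066 for i = 0, 1, 2, …
March 23, 2066 is 18 days after the start; 18 ÷ 4 = 4 remainder 2; since the remainder is 2, round up to i = 5. First occurrence in the window: #6 on March 25, 2066 (5×4 = 20 days in).
April 13, 2066 is 39 days after the start; 39 ÷ 4 = 9 remainder 3. Last occurrence in the window: #10 on April 10, 2066.
Occurrences #6 through #10: 5 in total.

5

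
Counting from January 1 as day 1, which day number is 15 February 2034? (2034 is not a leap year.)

46

Days in months before February: 31 = 31.
Plus 15 days into February → day 46.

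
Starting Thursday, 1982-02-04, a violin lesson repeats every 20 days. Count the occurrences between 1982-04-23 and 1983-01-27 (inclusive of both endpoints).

Occurrences land 20·i days after 1982-02-04 for i = 0, 1, 2, …
1982-04-23 is 78 days after the start; 78 ÷ 20 = 3 remainder 18; since the remainder is 18, round up to i = 4. First occurrence in the window: #5 on 1982-04-25 (4×20 = 80 days in).
1983-01-27 is 357 days after the start; 357 ÷ 20 = 17 remainder 17. Last occurrence in the window: #18 on 1983-01-10.
Occurrences #5 through #18: 14 in total.

14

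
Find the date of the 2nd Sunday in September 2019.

September 8, 2019

September 2019 begins on a Sunday, so the first Sunday is September 1.
The 2nd Sunday is 1 weeks later: 1 + 7 = 8.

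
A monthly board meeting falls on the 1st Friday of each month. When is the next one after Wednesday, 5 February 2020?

February 2020 starts on a Saturday, so its 1st Friday is 7 February 2020 (6 days in).
7 February 2020 is after 5 February 2020, so that is the next one.

7 February 2020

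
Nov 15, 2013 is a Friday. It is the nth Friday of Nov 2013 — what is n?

3rd

Day 15 falls in week ⌈15/7⌉ of the month.
Days 1–7 hold the 1st Friday, 8–14 the 2nd, 15–21 the 3rd, 22–28 the 4th, 29–31 the 5th.
15 is in the range for the 3rd.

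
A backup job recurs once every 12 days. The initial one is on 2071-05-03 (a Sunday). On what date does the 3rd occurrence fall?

The 3rd occurrence is 2 intervals after the first: 2 × 12 = 24 days after 2071-05-03.
24 days later is 2071-05-27.

2071-05-27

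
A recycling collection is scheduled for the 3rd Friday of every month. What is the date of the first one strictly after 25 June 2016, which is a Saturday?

June 2016 starts on a Wednesday; its first Friday is the 3rd, so the 3rd Friday is the 17th — 17 June 2016.
That is not after 25 June 2016, so look at July 2016.
July 2016 starts on a Friday; its first Friday is the 1st, so the 3rd Friday is the 15th — 15 July 2016.

15 July 2016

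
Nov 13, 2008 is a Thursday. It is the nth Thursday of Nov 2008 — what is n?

2nd

Day 13 falls in week ⌈13/7⌉ of the month.
Days 1–7 hold the 1st Thursday, 8–14 the 2nd, 15–21 the 3rd, 22–28 the 4th, 29–31 the 5th.
13 is in the range for the 2nd.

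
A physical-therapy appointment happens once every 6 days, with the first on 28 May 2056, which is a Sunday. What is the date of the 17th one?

The 17th occurrence is 16 intervals after the first: 16 × 6 = 96 days after 28 May 2056.
May has 31 days — 3 days to the end of May leaves 93.
June has 30 days (63 left).
July has 31 days (32 left).
August has 31 days (1 left).
1 day into September → 1 September 2056.

1 September 2056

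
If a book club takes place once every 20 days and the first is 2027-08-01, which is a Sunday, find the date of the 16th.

The 16th occurrence is 15 intervals after the first: 15 × 20 = 300 days after 2027-08-01.
August has 31 days — 30 days to the end of August leaves 270.
September has 30 days (240 left).
October has 31 days (209 left).
November has 30 days (179 left).
December has 31 days (148 left).
January has 31 days (117 left).
February has 29 days (88 left).
March has 31 days (57 left).
April has 30 days (27 left).
27 days into May → 2028-05-27.

2028-05-27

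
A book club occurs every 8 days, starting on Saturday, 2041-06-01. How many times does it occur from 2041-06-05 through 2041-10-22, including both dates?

Occurrences land 8·i days after 2041-06-01 for i = 0, 1, 2, …
2041-06-05 is 4 days after the start; 4 ÷ 8 = 0 remainder 4; since the remainder is 4, round up to i = 1. First occurrence in the window: #2 on 2041-06-09 (1×8 = 8 days in).
2041-10-22 is 143 days after the start; 143 ÷ 8 = 17 remainder 7. Last occurrence in the window: #18 on 2041-10-15.
Occurrences #2 through #18: 17 in total.

17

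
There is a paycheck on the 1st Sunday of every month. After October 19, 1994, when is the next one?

October 1994 starts on a Saturday, so its 1st Sunday is October 2, 1994 (1 day in).
That is not after October 19, 1994, so look at November 1994.
November 1994 starts on a Tuesday, so its 1st Sunday is November 6, 1994 (5 days in).

November 6, 1994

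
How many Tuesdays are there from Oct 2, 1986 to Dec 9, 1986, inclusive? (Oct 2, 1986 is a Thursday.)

10

Oct 2, 1986 is a Thursday; the first Tuesday on or after it is Oct 7, 1986 (5 days later).
From Oct 7, 1986 to Dec 9, 1986: 24 + 30 + 9 = 63 days (rest of Oct, Nov, Dec).
63 ÷ 7 = 9 full weeks with remainder 0, so 9 more Tuesdays after the first → 10.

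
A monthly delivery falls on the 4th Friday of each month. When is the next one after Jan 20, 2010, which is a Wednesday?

Jan 22, 2010

Jan 2010 starts on a Friday; its first Friday is the 1st, so the 4th Friday is the 22nd — Jan 22, 2010.
Jan 22, 2010 is after Jan 20, 2010, so that is the next one.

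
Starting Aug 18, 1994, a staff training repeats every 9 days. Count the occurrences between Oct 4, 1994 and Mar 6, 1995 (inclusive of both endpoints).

Occurrences land 9·i days after Aug 18, 1994 for i = 0, 1, 2, …
Oct 4, 1994 is 47 days after the start; 47 ÷ 9 = 5 remainder 2; since the remainder is 2, round up to i = 6. First occurrence in the window: #7 on Oct 11, 1994 (6×9 = 54 days in).
Mar 6, 1995 is 200 days after the start; 200 ÷ 9 = 22 remainder 2. Last occurrence in the window: #23 on Mar 4, 1995.
Occurrences #7 through #23: 17 in total.

17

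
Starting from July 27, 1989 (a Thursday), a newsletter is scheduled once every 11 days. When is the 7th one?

October 1, 1989

The 7th occurrence is 6 intervals after the first: 6 × 11 = 66 days after July 27, 1989.
July has 31 days — 4 days to the end of July leaves 62.
August has 31 days (31 left).
September has 30 days (1 left).
1 day into October → October 1, 1989.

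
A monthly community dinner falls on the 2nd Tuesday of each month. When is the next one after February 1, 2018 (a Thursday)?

February 13, 2018

February 2018 starts on a Thursday; its first Tuesday is the 6th, so the 2nd Tuesday is the 13th — February 13, 2018.
February 13, 2018 is after February 1, 2018, so that is the next one.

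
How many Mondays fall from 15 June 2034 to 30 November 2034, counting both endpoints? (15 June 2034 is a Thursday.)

15 June 2034 is a Thursday; the first Monday on or after it is 19 June 2034 (4 days later).
From 19 June 2034 to 30 November 2034: 11 + 31 + 31 + 30 + 31 + 30 = 164 days (rest of June, July, August, September, October, November).
164 ÷ 7 = 23 full weeks with remainder 3, so 23 more Mondays after the first → 24.

24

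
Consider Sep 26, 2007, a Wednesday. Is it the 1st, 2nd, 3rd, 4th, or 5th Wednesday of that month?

Day 26 falls in week ⌈26/7⌉ of the month.
Days 1–7 hold the 1st Wednesday, 8–14 the 2nd, 15–21 the 3rd, 22–28 the 4th, 29–31 the 5th.
26 is in the range for the 4th.

4th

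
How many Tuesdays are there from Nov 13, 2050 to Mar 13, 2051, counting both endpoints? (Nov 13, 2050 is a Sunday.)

Nov 13, 2050 is a Sunday; the first Tuesday on or after it is Nov 15, 2050 (2 days later).
From Nov 15, 2050 to Mar 13, 2051: 15 + 31 + 31 + 28 + 13 = 118 days (rest of Nov, Dec, Jan, Feb, Mar).
118 ÷ 7 = 16 full weeks with remainder 6, so 16 more Tuesdays after the first → 17.

17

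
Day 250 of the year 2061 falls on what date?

January has 31 days (250 − 31 = 219 remain).
February has 28 days (219 − 28 = 191 remain).
March has 31 days (191 − 31 = 160 remain).
April has 30 days (160 − 30 = 130 remain).
May has 31 days (130 − 31 = 99 remain).
June has 30 days (99 − 30 = 69 remain).
July has 31 days (69 − 31 = 38 remain).
August has 31 days (38 − 31 = 7 remain).
7 into September → September 7.

September 7, 2061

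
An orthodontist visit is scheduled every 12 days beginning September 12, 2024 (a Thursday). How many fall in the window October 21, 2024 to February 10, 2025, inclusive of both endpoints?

9

Occurrences land 12·i days after September 12, 2024 for i = 0, 1, 2, …
October 21, 2024 is 39 days after the start; 39 ÷ 12 = 3 remainder 3; since the remainder is 3, round up to i = 4. First occurrence in the window: #5 on October 30, 2024 (4×12 = 48 days in).
February 10, 2025 is 151 days after the start; 151 ÷ 12 = 12 remainder 7. Last occurrence in the window: #13 on February 3, 2025.
Occurrences #5 through #13: 9 in total.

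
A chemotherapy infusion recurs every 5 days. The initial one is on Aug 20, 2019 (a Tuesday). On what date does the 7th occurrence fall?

The 7th occurrence is 6 intervals after the first: 6 × 5 = 30 days after Aug 20, 2019.
Aug has 31 days — 11 days to the end of Aug leaves 19.
19 days into Sep → Sep 19, 2019.

Sep 19, 2019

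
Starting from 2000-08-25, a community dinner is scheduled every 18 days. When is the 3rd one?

2000-09-30

The 3rd occurrence is 2 intervals after the first: 2 × 18 = 36 days after 2000-08-25.
August has 31 days — 6 days to the end of August leaves 30.
30 days into September → 2000-09-30.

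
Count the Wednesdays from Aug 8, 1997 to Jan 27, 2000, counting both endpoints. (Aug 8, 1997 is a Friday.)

Aug 8, 1997 is a Friday; the first Wednesday on or after it is Aug 13, 1997 (5 days later).
From Aug 13, 1997 to Jan 27, 2000: 140 + 365 + 365 + 27 = 897 days (rest of 1997, 1998, 1999, to Jan 27, 2000 in 2000).
897 ÷ 7 = 128 full weeks with remainder 1, so 128 more Wednesdays after the first → 129.

129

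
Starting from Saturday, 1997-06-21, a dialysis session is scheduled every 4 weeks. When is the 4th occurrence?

The 4th occurrence is 3 intervals after the first: 3 × 28 = 84 days after 1997-06-21.
June has 30 days — 9 days to the end of June leaves 75.
July has 31 days (44 left).
August has 31 days (13 left).
13 days into September → 1997-09-13.

1997-09-13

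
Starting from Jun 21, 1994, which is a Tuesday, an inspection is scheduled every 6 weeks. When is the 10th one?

Jul 4, 1995

The 10th occurrence is 9 intervals after the first: 9 × 42 = 378 days after Jun 21, 1994.
Jun has 30 days — 9 days to the end of Jun leaves 369.
Jul has 31 days (338 left).
Aug has 31 days (307 left).
Sep has 30 days (277 left).
Oct has 31 days (246 left).
Nov has 30 days (216 left).
Dec has 31 days (185 left).
Jan has 31 days (154 left).
Feb has 28 days (126 left).
Mar has 31 days (95 left).
Apr has 30 days (65 left).
May has 31 days (34 left).
Jun has 30 days (4 left).
4 days into Jul → Jul 4, 1995.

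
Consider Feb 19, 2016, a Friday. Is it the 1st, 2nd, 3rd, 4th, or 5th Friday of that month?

3rd

Day 19 falls in week ⌈19/7⌉ of the month.
Days 1–7 hold the 1st Friday, 8–14 the 2nd, 15–21 the 3rd, 22–28 the 4th, 29–31 the 5th.
19 is in the range for the 3rd.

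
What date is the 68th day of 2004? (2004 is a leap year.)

January has 31 days (68 − 31 = 37 remain).
February has 29 days (37 − 29 = 8 remain).
8 into March → March 8.

8 March 2004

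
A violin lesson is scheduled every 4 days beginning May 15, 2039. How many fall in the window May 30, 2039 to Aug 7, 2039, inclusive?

Occurrences land 4·i days after May 15, 2039 for i = 0, 1, 2, …
May 30, 2039 is 15 days after the start; 15 ÷ 4 = 3 remainder 3; since the remainder is 3, round up to i = 4. First occurrence in the window: #5 on May 31, 2039 (4×4 = 16 days in).
Aug 7, 2039 is 84 days after the start; 84 ÷ 4 = 21 remainder 0. Last occurrence in the window: #22 on Aug 7, 2039.
Occurrences #5 through #22: 18 in total.

18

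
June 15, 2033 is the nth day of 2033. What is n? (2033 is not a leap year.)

166

Days in months before June: 31 + 28 + 31 + 30 + 31 = 151.
Plus 15 days into June → day 166.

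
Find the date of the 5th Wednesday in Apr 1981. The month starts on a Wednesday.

Apr 29, 1981

Apr 1981 begins on a Wednesday, so the first Wednesday is Apr 1.
The 5th Wednesday is 4 weeks later: 1 + 28 = 29.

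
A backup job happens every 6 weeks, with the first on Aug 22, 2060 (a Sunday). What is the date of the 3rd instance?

The 3rd occurrence is 2 intervals after the first: 2 × 42 = 84 days after Aug 22, 2060.
Aug has 31 days — 9 days to the end of Aug leaves 75.
Sep has 30 days (45 left).
Oct has 31 days (14 left).
14 days into Nov → Nov 14, 2060.

Nov 14, 2060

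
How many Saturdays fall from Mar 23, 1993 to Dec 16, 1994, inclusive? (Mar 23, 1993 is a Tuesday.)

Mar 23, 1993 is a Tuesday; the first Saturday on or after it is Mar 27, 1993 (4 days later).
From Mar 27, 1993 to Dec 16, 1994: 279 + 350 = 629 days (rest of 1993, to Dec 16, 1994 in 1994).
629 ÷ 7 = 89 full weeks with remainder 6, so 89 more Saturdays after the first → 90.

90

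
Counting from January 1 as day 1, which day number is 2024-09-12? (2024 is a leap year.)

Days in months before September: 31 + 29 + 31 + 30 + 31 + 30 + 31 + 31 = 244.
Plus 12 days into September → day 256.

256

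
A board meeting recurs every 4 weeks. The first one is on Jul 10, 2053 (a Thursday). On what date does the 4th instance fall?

Oct 2, 2053

The 4th occurrence is 3 intervals after the first: 3 × 28 = 84 days after Jul 10, 2053.
Jul has 31 days — 21 days to the end of Jul leaves 63.
Aug has 31 days (32 left).
Sep has 30 days (2 left).
2 days into Oct → Oct 2, 2053.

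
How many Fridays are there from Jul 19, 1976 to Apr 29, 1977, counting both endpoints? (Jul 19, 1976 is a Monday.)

41

Jul 19, 1976 is a Monday; the first Friday on or after it is Jul 23, 1976 (4 days later).
From Jul 23, 1976 to Apr 29, 1977: 8 + 31 + 30 + 31 + 30 + 31 + 31 + 28 + 31 + 29 = 280 days (rest of Jul, Aug, Sep, Oct, Nov, Dec, Jan, Feb, Mar, Apr).
280 ÷ 7 = 40 full weeks with remainder 0, so 40 more Fridays after the first → 41.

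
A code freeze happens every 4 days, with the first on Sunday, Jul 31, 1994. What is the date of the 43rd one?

The 43rd occurrence is 42 intervals after the first: 42 × 4 = 168 days after Jul 31, 1994.
Jul has 31 days — 0 days to the end of Jul leaves 168.
Aug has 31 days (137 left).
Sep has 30 days (107 left).
Oct has 31 days (76 left).
Nov has 30 days (46 left).
Dec has 31 days (15 left).
15 days into Jan → Jan 15, 1995.

Jan 15, 1995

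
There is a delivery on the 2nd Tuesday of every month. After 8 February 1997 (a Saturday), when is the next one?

11 February 1997

February 1997 starts on a Saturday; its first Tuesday is the 4th, so the 2nd Tuesday is the 11th — 11 February 1997.
11 February 1997 is after 8 February 1997, so that is the next one.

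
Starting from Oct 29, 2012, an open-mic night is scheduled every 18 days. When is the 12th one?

The 12th occurrence is 11 intervals after the first: 11 × 18 = 198 days after Oct 29, 2012.
Oct has 31 days — 2 days to the end of Oct leaves 196.
Nov has 30 days (166 left).
Dec has 31 days (135 left).
Jan has 31 days (104 left).
Feb has 28 days (76 left).
Mar has 31 days (45 left).
Apr has 30 days (15 left).
15 days into May → May 15, 2013.

May 15, 2013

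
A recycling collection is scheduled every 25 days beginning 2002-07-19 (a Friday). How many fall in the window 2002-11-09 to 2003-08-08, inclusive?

11

Occurrences land 25·i days after 2002-07-19 for i = 0, 1, 2, …
2002-11-09 is 113 days after the start; 113 ÷ 25 = 4 remainder 13; since the remainder is 13, round up to i = 5. First occurrence in the window: #6 on 2002-11-21 (5×25 = 125 days in).
2003-08-08 is 385 days after the start; 385 ÷ 25 = 15 remainder 10. Last occurrence in the window: #16 on 2003-07-29.
Occurrences #6 through #16: 11 in total.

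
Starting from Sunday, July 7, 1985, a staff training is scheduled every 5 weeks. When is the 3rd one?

The 3rd occurrence is 2 intervals after the first: 2 × 35 = 70 days after July 7, 1985.
July has 31 days — 24 days to the end of July leaves 46.
August has 31 days (15 left).
15 days into September → September 15, 1985.

September 15, 1985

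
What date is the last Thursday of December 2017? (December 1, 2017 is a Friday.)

December 2017 begins on a Friday, so the first Thursday is December 7 (6 days later).
December 2017 has 31 days. Adding weeks: 7, 14, 21, 28 — the last one ≤ 31 is the 28th.

2017-12-28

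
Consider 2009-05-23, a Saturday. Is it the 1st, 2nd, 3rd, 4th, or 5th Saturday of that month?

4th

Day 23 falls in week ⌈23/7⌉ of the month.
Days 1–7 hold the 1st Saturday, 8–14 the 2nd, 15–21 the 3rd, 22–28 the 4th, 29–31 the 5th.
23 is in the range for the 4th.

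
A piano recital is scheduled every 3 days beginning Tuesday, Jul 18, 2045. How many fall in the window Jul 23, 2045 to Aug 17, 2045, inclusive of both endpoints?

9

Occurrences land 3·i days after Jul 18, 2045 for i = 0, 1, 2, …
Jul 23, 2045 is 5 days after the start; 5 ÷ 3 = 1 remainder 2; since the remainder is 2, round up to i = 2. First occurrence in the window: #3 on Jul 24, 2045 (2×3 = 6 days in).
Aug 17, 2045 is 30 days after the start; 30 ÷ 3 = 10 remainder 0. Last occurrence in the window: #11 on Aug 17, 2045.
Occurrences #3 through #11: 9 in total.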